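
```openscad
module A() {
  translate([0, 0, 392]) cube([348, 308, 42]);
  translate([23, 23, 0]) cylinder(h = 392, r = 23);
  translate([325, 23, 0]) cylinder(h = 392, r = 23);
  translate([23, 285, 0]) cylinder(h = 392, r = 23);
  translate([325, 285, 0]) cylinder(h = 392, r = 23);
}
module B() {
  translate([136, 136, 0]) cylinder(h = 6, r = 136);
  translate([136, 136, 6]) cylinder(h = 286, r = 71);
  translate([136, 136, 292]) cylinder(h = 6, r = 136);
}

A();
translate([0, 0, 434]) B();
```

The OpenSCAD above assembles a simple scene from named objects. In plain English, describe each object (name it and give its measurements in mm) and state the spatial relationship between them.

A is a simple wooden stool: a rectangular seat 348 mm (x) by 308 mm (y), 42 mm thick, top face at z = 434 mm, on four round legs, each 46 mm in diameter. The legs rest on z = 0, each leg's axis is inset half a diameter from the nearest pair of seat edges (so the leg's bounding box is flush with the corner).

B is a spool: two coaxial disc flanges of radius 136 mm and thickness 6 mm, joined by a core cylinder of radius 71 mm and height 286 mm. The lower flange rests on z = 0 and the three cylinders share a vertical axis.

The spool is on top of the stool.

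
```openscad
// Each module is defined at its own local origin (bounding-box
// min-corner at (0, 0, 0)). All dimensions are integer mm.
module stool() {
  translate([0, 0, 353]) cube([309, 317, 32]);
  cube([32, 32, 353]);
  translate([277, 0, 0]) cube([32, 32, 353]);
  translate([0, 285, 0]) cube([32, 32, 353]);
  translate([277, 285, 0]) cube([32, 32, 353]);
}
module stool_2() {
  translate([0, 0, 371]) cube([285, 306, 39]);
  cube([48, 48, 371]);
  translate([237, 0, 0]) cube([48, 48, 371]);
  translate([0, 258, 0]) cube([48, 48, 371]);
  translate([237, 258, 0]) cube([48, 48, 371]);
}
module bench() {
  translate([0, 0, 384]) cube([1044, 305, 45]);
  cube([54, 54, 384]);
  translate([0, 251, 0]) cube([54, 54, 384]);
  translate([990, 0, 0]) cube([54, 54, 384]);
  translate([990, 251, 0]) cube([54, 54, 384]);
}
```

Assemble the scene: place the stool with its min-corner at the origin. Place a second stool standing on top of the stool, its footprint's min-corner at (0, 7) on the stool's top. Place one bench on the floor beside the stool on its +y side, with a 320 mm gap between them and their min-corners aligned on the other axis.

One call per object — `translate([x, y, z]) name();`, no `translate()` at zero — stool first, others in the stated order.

stool();
translate([0, 7, 385]) stool_2();
translate([0, 637, 0]) bench();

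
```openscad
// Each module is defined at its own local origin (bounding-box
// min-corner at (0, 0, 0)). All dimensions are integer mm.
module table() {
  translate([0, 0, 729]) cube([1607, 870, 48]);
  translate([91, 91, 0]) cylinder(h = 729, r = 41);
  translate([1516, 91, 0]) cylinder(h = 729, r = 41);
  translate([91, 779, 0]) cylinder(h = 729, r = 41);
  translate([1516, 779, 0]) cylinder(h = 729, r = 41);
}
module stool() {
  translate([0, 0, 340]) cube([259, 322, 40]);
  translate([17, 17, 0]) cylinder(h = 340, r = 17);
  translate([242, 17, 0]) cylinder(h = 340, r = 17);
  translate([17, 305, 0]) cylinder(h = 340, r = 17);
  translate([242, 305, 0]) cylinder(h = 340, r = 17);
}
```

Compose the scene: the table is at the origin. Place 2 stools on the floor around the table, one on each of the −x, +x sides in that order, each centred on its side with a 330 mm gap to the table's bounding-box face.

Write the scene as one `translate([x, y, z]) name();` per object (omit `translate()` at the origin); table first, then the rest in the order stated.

table();
translate([-589, 274, 0]) stool();
translate([1937, 274, 0]) stool();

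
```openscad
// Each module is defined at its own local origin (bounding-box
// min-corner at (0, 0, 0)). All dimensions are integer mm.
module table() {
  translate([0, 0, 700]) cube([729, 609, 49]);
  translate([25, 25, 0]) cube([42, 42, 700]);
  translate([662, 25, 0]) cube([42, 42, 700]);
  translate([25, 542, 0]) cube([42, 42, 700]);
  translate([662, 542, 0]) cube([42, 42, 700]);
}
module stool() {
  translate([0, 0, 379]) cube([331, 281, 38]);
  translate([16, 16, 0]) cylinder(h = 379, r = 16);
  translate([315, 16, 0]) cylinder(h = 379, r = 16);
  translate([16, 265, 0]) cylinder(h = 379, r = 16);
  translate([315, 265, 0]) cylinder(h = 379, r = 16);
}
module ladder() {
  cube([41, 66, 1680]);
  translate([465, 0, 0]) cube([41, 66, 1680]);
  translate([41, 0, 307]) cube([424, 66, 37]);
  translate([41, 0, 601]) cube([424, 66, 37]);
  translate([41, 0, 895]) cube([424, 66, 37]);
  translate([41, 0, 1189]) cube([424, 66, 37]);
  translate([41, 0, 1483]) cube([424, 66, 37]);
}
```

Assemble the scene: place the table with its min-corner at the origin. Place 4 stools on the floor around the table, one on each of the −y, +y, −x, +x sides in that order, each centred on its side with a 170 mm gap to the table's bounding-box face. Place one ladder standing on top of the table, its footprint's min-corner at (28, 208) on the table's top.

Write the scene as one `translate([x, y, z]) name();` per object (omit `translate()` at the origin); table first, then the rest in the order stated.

table();
translate([199, -451, 0]) stool();
translate([199, 779, 0]) stool();
translate([-501, 164, 0]) stool();
translate([899, 164, 0]) stool();
translate([28, 208, 749]) ladder();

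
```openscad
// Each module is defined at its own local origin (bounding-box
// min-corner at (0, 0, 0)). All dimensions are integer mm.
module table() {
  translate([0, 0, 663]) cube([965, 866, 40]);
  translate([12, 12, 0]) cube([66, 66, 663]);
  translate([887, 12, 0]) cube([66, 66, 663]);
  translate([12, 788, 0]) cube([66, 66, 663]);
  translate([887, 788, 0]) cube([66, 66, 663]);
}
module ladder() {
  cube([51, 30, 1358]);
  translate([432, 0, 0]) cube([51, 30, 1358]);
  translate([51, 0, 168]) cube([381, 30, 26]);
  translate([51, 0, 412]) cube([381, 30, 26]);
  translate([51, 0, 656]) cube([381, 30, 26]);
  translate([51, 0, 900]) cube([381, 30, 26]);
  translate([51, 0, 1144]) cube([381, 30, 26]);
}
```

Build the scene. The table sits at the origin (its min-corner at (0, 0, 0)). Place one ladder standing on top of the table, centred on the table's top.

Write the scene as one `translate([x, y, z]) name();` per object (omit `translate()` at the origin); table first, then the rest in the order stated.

table();
translate([241, 418, 703]) ladder();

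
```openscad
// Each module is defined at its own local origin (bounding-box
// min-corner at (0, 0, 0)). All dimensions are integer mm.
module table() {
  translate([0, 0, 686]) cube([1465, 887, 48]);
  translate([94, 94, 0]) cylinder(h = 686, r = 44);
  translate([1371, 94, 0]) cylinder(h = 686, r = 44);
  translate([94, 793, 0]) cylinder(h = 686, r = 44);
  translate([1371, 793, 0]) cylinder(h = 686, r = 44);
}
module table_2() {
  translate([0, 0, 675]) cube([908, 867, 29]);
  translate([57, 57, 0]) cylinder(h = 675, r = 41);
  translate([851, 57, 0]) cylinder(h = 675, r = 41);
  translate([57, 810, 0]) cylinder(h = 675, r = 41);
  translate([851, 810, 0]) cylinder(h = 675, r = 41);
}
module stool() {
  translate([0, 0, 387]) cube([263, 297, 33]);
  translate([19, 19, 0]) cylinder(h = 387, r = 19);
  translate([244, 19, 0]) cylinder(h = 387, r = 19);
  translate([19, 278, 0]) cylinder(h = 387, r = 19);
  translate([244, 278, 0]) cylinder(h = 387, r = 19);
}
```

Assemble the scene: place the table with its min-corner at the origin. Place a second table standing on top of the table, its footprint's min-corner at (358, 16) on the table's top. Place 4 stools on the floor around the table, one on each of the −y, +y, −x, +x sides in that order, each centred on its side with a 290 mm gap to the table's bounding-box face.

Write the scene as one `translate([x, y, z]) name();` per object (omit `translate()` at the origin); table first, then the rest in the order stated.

table();
translate([358, 16, 734]) table_2();
translate([601, -587, 0]) stool();
translate([601, 1177, 0]) stool();
translate([-553, 295, 0]) stool();
translate([1755, 295, 0]) stool();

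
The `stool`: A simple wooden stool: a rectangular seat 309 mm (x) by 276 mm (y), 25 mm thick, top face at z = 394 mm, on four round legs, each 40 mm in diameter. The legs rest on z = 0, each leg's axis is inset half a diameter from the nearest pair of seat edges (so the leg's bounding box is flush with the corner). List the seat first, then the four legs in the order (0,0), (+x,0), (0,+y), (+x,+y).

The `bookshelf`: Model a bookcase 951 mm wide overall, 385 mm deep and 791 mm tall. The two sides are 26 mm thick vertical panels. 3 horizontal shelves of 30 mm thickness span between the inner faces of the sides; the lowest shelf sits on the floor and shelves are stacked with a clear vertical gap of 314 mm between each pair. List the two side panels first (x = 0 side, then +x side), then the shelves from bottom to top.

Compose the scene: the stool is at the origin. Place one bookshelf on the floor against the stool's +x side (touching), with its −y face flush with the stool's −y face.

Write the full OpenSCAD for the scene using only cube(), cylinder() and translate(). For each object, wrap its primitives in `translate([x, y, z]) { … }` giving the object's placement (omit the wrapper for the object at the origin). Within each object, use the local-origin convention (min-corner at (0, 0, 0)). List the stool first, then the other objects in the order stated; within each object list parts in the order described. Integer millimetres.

translate([0, 0, 369]) cube([309, 276, 25]);
translate([20, 20, 0]) cylinder(h = 369, r = 20);
translate([289, 20, 0]) cylinder(h = 369, r = 20);
translate([20, 256, 0]) cylinder(h = 369, r = 20);
translate([289, 256, 0]) cylinder(h = 369, r = 20);
translate([309, 0, 0]) {
  cube([26, 385, 791]);
  translate([925, 0, 0]) cube([26, 385, 791]);
  translate([26, 0, 0]) cube([899, 385, 30]);
  translate([26, 0, 344]) cube([899, 385, 30]);
  translate([26, 0, 688]) cube([899, 385, 30]);
}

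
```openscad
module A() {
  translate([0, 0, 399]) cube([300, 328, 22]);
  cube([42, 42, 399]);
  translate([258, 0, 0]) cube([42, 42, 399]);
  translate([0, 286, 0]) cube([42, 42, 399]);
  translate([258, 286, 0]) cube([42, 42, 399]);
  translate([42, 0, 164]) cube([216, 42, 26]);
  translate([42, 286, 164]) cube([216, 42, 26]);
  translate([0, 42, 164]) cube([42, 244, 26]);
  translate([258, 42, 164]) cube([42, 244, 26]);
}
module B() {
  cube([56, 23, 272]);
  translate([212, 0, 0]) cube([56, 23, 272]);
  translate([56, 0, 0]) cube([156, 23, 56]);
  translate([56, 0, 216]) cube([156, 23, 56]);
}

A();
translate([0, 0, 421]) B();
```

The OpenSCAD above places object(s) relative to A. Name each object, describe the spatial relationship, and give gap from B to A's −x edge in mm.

A is a stool. B is a picture frame. The picture frame is on top of the stool. The gap from the picture frame to the stool's −x edge is 0 mm.

The picture frame's min-x is at 0; the stool's min-x is 0; gap = 0 mm.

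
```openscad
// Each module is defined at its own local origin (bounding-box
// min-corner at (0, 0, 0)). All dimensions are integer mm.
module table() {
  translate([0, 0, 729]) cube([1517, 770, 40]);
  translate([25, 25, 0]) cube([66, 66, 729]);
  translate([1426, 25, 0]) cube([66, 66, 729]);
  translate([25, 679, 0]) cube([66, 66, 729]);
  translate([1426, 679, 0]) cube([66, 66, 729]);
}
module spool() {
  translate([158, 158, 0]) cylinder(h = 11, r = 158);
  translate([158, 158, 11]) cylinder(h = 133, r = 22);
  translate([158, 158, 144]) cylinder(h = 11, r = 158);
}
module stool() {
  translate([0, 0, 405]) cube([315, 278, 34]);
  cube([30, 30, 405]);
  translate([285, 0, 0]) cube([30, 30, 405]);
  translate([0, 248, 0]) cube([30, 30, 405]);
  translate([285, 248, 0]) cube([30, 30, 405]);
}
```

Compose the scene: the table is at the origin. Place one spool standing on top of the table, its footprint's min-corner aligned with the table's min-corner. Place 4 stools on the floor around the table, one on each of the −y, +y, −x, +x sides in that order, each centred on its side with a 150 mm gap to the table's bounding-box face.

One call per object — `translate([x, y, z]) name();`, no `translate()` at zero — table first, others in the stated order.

table();
translate([0, 0, 769]) spool();
translate([601, -428, 0]) stool();
translate([601, 920, 0]) stool();
translate([-465, 246, 0]) stool();
translate([1667, 246, 0]) stool();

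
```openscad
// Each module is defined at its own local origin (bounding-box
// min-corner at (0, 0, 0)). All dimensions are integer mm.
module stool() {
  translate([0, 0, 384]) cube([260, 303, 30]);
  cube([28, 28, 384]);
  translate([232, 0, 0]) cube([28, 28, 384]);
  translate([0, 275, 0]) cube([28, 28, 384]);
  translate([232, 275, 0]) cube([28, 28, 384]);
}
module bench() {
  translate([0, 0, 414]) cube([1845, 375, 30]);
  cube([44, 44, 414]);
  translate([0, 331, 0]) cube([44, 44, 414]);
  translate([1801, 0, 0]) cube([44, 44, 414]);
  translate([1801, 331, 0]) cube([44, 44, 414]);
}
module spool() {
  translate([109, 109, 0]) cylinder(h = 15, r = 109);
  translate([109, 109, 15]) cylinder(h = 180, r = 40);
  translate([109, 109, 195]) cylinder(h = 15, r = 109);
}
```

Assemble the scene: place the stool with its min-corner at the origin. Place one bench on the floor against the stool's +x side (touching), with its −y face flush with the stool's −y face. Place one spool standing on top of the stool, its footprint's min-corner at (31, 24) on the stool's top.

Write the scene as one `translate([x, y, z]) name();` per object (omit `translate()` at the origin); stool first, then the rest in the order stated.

stool();
translate([260, 0, 0]) bench();
translate([31, 24, 414]) spool();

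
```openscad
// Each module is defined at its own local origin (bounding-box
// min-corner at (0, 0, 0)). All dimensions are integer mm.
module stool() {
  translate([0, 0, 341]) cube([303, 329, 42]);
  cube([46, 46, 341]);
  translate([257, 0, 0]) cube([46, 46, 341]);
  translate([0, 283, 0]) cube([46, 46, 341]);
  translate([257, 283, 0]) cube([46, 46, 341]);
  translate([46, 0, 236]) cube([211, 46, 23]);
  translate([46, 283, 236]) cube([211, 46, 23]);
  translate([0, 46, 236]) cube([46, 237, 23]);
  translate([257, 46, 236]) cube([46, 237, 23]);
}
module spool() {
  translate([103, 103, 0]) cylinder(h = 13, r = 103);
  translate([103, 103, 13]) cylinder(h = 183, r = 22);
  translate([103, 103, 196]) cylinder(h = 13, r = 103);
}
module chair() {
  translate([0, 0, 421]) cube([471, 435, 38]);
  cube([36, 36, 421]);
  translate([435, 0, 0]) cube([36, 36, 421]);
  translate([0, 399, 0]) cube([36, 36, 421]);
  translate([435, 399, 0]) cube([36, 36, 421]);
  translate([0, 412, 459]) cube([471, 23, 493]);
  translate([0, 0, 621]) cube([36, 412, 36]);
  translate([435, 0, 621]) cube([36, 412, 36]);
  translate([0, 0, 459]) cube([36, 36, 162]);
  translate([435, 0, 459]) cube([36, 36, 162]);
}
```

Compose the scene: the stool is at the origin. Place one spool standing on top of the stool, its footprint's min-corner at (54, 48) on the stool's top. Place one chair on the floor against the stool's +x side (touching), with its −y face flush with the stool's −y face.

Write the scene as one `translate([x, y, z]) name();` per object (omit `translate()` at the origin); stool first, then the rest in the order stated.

stool();
translate([54, 48, 383]) spool();
translate([303, 0, 0]) chair();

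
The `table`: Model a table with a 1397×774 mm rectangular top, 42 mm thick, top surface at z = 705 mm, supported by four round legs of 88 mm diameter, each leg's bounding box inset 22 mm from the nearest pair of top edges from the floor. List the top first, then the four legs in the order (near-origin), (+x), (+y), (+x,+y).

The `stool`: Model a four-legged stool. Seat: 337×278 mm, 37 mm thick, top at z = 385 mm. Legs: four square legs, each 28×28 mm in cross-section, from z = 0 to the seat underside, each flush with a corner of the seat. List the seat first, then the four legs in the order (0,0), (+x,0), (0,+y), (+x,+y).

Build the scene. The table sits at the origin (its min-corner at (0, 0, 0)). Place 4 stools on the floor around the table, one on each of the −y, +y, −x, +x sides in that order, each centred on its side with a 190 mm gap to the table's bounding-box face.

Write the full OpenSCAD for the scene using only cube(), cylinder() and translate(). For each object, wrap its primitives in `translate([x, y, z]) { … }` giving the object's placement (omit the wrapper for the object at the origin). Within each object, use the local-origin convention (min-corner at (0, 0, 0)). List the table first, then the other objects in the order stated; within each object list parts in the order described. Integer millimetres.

translate([0, 0, 663]) cube([1397, 774, 42]);
translate([66, 66, 0]) cylinder(h = 663, r = 44);
translate([1331, 66, 0]) cylinder(h = 663, r = 44);
translate([66, 708, 0]) cylinder(h = 663, r = 44);
translate([1331, 708, 0]) cylinder(h = 663, r = 44);
translate([530, -468, 0]) {
  translate([0, 0, 348]) cube([337, 278, 37]);
  cube([28, 28, 348]);
  translate([309, 0, 0]) cube([28, 28, 348]);
  translate([0, 250, 0]) cube([28, 28, 348]);
  translate([309, 250, 0]) cube([28, 28, 348]);
}
translate([530, 964, 0]) {
  translate([0, 0, 348]) cube([337, 278, 37]);
  cube([28, 28, 348]);
  translate([309, 0, 0]) cube([28, 28, 348]);
  translate([0, 250, 0]) cube([28, 28, 348]);
  translate([309, 250, 0]) cube([28, 28, 348]);
}
translate([-527, 248, 0]) {
  translate([0, 0, 348]) cube([337, 278, 37]);
  cube([28, 28, 348]);
  translate([309, 0, 0]) cube([28, 28, 348]);
  translate([0, 250, 0]) cube([28, 28, 348]);
  translate([309, 250, 0]) cube([28, 28, 348]);
}
translate([1587, 248, 0]) {
  translate([0, 0, 348]) cube([337, 278, 37]);
  cube([28, 28, 348]);
  translate([309, 0, 0]) cube([28, 28, 348]);
  translate([0, 250, 0]) cube([28, 28, 348]);
  translate([309, 250, 0]) cube([28, 28, 348]);
}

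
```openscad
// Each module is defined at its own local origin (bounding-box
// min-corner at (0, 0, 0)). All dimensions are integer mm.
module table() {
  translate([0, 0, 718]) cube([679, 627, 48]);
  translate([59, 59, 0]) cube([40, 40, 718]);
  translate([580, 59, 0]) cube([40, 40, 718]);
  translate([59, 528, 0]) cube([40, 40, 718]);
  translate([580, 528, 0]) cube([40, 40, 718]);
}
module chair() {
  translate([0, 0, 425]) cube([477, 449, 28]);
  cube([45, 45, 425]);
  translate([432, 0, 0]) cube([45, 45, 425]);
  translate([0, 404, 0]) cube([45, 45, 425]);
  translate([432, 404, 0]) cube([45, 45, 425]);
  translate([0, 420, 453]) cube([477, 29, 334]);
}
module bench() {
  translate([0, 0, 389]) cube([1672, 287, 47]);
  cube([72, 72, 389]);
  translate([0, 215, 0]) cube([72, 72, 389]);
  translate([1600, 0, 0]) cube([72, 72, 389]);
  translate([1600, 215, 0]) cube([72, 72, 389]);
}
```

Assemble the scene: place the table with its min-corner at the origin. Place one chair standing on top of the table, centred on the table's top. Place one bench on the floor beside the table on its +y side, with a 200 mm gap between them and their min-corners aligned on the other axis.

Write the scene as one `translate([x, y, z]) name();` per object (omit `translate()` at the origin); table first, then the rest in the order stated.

table();
translate([101, 89, 766]) chair();
translate([0, 827, 0]) bench();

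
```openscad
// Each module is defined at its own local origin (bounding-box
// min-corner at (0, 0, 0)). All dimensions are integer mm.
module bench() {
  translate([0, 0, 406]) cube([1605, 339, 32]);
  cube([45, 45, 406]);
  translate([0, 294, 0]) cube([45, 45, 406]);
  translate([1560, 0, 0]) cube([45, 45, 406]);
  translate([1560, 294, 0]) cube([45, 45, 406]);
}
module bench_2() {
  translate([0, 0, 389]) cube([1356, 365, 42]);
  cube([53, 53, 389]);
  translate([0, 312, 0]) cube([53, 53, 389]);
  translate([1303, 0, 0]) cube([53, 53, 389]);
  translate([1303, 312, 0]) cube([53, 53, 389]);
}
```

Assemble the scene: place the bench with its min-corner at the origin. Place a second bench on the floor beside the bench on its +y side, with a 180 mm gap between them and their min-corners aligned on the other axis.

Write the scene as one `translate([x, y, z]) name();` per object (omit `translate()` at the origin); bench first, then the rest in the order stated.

bench();
translate([0, 519, 0]) bench_2();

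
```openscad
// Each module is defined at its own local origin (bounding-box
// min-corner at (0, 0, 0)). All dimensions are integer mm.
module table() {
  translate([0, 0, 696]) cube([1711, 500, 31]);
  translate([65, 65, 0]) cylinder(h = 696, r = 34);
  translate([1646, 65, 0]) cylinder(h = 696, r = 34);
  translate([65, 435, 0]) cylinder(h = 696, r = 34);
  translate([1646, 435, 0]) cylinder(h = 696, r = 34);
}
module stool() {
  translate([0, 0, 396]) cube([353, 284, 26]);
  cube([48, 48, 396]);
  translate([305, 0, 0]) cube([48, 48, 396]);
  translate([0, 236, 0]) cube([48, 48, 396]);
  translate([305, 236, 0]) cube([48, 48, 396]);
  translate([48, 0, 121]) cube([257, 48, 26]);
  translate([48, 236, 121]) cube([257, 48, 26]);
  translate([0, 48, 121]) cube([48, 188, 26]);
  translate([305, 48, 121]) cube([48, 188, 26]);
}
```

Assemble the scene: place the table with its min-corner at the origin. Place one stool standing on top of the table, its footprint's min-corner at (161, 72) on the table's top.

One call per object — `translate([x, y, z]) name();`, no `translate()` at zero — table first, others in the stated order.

table();
translate([161, 72, 727]) stool();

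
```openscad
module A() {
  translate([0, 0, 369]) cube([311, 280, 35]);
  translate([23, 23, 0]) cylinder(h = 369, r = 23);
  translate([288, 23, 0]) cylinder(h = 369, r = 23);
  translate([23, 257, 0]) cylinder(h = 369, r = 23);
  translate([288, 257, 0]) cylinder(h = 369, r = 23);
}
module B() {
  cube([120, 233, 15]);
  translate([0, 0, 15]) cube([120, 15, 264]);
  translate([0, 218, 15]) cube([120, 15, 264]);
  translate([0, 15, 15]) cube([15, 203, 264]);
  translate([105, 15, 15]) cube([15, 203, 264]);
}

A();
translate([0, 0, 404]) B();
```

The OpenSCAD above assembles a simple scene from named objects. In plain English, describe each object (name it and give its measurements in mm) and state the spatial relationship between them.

A is a four-legged stool. The seat is a 311×280×35 mm slab whose top surface is at z = 404 mm; four round legs, each 46 mm in diameter, run from the floor (z = 0) to the underside of the seat, each leg's axis is inset half a diameter from the nearest pair of seat edges (so the leg's bounding box is flush with the corner).

B is an open storage box with external size 120×233×279 mm and wall thickness 15 mm (the base is also 15 mm thick). The base covers the whole footprint; the four walls stand on the base, with the y-facing walls full-width and the x-facing walls fitting between their inner faces.

The open box is on top of the stool.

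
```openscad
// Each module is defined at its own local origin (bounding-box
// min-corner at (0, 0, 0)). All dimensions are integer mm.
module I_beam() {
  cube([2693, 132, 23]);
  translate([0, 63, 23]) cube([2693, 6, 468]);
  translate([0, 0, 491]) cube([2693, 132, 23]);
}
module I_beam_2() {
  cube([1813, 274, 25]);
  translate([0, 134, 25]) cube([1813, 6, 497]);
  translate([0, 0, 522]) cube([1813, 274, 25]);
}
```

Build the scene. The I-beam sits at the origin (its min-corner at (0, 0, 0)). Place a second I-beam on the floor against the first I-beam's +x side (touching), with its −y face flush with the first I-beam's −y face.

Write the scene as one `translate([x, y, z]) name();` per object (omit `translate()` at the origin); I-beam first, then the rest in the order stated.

I_beam();
translate([2693, 0, 0]) I_beam_2();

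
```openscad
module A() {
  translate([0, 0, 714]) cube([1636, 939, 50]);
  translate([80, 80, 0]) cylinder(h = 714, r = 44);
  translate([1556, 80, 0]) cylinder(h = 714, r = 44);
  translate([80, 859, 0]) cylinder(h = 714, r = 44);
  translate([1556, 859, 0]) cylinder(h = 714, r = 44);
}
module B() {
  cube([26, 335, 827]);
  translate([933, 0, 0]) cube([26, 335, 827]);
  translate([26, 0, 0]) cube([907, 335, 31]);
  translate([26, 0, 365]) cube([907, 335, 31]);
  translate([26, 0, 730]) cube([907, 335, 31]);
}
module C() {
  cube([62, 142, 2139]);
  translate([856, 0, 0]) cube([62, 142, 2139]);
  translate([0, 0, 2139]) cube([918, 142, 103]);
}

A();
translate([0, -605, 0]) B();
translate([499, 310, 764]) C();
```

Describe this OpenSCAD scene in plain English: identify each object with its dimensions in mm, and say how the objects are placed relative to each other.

A is a rectangular dining table. The top is 1636×939×50 mm with its upper surface at z = 764 mm. It stands on four round legs of 88 mm diameter, each leg's bounding box inset 36 mm from the nearest pair of top edges, running from the floor to the underside of the top.

B is an open bookshelf. Two side panels, each 26 mm thick, 335 mm deep and 827 mm tall, stand 959 mm apart (outside-to-outside). Between them sit 3 shelves, each 31 mm thick and 335 mm deep, spanning the full gap between the sides. The bottom shelf rests on the floor (its underside at z = 0) and the clear gap between one shelf's top and the next shelf's underside is 334 mm.

C is a rectangular door frame: two vertical jambs of 62×142 mm section, 2139 mm tall, with a clear opening 794 mm wide between their inner faces. A header 103 mm tall and 142 mm deep lies on top of the jambs and spans the full outside width.

The bookshelf is on the floor beside the table on its −y side. The door frame is on top of the table.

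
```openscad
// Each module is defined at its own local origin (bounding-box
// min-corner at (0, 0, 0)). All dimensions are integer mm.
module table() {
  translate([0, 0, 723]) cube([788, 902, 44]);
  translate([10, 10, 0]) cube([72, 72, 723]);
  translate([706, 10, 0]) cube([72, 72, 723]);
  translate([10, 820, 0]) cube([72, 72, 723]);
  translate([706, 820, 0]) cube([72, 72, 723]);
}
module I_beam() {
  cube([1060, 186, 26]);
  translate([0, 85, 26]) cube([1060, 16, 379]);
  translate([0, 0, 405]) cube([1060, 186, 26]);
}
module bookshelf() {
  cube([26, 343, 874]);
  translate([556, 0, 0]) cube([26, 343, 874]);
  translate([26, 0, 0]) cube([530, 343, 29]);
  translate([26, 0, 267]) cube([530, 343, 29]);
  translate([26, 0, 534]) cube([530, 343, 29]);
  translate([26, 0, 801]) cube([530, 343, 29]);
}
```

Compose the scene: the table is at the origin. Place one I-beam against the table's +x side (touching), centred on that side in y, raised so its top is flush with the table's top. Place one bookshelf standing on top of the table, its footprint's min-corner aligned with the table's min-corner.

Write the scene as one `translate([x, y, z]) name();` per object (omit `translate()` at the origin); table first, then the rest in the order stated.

table();
translate([788, 358, 336]) I_beam();
translate([0, 0, 767]) bookshelf();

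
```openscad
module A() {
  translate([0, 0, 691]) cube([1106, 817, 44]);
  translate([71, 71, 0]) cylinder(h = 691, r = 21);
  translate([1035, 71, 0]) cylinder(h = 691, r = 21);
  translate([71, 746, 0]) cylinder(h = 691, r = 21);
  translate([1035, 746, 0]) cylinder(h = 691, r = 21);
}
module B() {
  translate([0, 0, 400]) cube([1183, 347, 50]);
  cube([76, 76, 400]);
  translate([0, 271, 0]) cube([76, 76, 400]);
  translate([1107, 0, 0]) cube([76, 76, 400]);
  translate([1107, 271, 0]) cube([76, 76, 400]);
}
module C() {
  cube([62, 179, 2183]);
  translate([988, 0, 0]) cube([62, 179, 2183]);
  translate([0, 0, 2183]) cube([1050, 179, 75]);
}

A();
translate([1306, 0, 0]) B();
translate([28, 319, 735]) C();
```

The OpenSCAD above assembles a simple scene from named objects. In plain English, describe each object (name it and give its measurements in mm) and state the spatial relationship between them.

A is a table: top 1106 mm (x) × 817 mm (y), 44 mm thick, upper face at z = 735 mm, on four round legs of 42 mm diameter, each leg's bounding box inset 50 mm from the nearest pair of top edges, running from z = 0 to the bottom of the top.

B is a bench: a 1183×347 mm seat slab, 50 mm thick, top at z = 450 mm, on four 76×76 mm square legs flush with the seat corners and standing on z = 0.

C is a door frame. The clear opening is 926 mm wide and 2183 mm high. Two 62 mm wide jambs, 179 mm deep, stand either side of the opening from the floor to the top of the opening. A 75 mm thick head sits across the top of both jambs, spanning the full outside width of the frame.

The bench is on the floor beside the table on its +x side. The door frame is on top of the table, centred.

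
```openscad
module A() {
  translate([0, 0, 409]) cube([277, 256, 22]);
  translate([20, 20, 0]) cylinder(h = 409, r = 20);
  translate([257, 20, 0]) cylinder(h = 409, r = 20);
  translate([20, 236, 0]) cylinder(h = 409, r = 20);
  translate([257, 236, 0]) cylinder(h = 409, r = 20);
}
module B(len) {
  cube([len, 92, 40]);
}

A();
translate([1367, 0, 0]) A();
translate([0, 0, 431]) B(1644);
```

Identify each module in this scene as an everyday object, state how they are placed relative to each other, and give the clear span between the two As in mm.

A is a stool. B is a beam. A beam spans the tops of two stools. The clear span between the two stools is 1090 mm.

Second stool starts at x = 1367; first ends at x = 277; clear span = 1367 − 277 = 1090 mm.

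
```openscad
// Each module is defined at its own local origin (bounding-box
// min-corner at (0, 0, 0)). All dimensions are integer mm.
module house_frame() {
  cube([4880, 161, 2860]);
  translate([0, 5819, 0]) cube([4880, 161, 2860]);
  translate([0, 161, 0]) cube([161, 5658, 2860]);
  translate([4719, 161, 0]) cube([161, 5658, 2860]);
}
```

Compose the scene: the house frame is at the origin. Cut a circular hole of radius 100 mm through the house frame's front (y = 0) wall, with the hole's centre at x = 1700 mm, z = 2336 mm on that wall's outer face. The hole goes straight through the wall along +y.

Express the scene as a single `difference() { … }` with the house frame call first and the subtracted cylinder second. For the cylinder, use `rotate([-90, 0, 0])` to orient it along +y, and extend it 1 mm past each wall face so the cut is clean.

difference() {
  house_frame();
  translate([1700, -1, 2336]) rotate([-90, 0, 0]) cylinder(h = 163, r = 100);
}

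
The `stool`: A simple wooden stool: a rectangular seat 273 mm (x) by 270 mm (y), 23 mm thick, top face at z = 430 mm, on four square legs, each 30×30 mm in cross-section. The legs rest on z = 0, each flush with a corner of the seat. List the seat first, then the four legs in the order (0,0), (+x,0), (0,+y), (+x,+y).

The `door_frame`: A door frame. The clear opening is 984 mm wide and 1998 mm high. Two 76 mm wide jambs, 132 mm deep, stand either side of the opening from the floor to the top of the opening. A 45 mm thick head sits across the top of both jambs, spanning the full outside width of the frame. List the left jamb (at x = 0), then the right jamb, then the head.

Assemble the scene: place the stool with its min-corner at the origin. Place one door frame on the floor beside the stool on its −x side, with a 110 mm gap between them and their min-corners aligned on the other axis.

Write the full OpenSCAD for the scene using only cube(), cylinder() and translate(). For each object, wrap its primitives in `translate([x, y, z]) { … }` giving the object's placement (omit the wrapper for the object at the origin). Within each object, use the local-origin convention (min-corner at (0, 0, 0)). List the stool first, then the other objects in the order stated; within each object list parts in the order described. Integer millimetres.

translate([0, 0, 407]) cube([273, 270, 23]);
cube([30, 30, 407]);
translate([243, 0, 0]) cube([30, 30, 407]);
translate([0, 240, 0]) cube([30, 30, 407]);
translate([243, 240, 0]) cube([30, 30, 407]);
translate([-1246, 0, 0]) {
  cube([76, 132, 1998]);
  translate([1060, 0, 0]) cube([76, 132, 1998]);
  translate([0, 0, 1998]) cube([1136, 132, 45]);
}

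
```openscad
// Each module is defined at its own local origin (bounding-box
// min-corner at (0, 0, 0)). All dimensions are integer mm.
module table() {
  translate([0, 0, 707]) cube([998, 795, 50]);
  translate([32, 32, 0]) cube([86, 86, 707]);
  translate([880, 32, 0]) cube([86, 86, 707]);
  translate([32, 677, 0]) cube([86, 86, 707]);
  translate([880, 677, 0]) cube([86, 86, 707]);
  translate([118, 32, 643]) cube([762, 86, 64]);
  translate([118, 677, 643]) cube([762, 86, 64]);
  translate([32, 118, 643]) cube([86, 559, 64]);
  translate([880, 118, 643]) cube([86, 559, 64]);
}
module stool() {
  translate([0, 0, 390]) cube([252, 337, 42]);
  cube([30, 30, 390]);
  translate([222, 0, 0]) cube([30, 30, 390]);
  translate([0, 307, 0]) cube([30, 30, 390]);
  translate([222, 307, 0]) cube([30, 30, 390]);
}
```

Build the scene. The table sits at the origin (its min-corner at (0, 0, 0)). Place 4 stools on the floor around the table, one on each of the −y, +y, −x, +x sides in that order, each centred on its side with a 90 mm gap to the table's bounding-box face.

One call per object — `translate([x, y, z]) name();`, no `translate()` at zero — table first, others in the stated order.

table();
translate([373, -427, 0]) stool();
translate([373, 885, 0]) stool();
translate([-342, 229, 0]) stool();
translate([1088, 229, 0]) stool();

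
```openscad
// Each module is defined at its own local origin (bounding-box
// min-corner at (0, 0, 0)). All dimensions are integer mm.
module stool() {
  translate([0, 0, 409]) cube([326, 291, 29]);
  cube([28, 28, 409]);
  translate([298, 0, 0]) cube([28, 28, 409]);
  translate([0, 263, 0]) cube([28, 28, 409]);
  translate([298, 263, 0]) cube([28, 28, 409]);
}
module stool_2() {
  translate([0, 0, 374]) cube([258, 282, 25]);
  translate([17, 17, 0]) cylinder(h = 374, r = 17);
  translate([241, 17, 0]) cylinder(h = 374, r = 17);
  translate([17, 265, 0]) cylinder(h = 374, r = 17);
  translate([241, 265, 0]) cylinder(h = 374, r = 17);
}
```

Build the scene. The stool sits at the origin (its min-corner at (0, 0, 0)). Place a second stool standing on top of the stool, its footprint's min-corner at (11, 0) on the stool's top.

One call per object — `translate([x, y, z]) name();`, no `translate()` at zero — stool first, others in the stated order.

stool();
translate([11, 0, 438]) stool_2();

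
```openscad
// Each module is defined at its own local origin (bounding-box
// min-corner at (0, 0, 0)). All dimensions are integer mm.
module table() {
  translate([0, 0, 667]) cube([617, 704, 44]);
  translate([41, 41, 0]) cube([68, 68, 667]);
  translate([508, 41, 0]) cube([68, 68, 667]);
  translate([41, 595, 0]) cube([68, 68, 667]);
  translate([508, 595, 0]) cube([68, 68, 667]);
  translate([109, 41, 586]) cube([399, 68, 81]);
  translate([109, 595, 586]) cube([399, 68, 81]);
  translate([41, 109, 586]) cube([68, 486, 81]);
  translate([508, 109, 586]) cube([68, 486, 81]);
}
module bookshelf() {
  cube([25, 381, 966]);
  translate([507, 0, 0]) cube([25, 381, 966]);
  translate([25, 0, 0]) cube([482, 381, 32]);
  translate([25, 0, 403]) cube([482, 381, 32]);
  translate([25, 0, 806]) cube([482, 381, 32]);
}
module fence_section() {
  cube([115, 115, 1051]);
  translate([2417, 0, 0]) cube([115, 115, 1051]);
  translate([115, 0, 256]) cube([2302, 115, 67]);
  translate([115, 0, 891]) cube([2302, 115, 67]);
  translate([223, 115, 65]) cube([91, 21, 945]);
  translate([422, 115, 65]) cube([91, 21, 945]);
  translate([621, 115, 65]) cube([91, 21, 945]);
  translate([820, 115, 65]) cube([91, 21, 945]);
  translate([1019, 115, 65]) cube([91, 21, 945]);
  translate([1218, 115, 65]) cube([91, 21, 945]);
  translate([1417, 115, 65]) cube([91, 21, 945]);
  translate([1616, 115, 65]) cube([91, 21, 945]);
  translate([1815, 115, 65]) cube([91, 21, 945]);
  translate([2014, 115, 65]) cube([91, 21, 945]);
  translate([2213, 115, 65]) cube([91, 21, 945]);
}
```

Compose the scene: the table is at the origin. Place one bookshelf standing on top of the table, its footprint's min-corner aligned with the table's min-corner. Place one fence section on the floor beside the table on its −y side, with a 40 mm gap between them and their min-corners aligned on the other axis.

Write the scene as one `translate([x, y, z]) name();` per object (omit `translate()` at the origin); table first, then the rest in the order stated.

table();
translate([0, 0, 711]) bookshelf();
translate([0, -176, 0]) fence_section();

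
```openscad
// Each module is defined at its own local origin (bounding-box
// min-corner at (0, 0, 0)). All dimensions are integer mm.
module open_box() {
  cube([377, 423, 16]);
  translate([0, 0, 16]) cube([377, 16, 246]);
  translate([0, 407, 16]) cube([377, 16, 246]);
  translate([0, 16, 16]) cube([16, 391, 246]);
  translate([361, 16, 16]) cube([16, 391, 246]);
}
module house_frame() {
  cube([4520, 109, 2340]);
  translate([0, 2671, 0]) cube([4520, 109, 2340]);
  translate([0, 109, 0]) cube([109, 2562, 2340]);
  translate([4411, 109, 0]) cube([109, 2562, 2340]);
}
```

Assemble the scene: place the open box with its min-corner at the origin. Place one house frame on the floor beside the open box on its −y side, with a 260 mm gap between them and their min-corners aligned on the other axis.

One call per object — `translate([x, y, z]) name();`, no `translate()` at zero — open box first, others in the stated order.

open_box();
translate([0, -3040, 0]) house_frame();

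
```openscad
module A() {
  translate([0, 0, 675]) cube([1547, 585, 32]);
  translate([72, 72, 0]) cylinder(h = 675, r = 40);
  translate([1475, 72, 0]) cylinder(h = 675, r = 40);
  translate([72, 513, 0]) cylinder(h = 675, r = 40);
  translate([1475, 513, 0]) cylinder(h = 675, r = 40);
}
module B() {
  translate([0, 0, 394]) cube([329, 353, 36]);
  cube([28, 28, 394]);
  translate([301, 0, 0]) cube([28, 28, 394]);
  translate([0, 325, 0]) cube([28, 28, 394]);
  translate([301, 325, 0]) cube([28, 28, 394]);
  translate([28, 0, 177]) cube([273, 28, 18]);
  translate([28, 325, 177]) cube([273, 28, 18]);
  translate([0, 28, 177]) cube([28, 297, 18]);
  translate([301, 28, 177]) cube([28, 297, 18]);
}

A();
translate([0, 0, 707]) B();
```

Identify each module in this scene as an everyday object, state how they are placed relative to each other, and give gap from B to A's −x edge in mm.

The stool's min-x is at 0; the table's min-x is 0; gap = 0 mm.

A is a table. B is a stool. The stool is on top of the table. The gap from the stool to the table's −x edge is 0 mm.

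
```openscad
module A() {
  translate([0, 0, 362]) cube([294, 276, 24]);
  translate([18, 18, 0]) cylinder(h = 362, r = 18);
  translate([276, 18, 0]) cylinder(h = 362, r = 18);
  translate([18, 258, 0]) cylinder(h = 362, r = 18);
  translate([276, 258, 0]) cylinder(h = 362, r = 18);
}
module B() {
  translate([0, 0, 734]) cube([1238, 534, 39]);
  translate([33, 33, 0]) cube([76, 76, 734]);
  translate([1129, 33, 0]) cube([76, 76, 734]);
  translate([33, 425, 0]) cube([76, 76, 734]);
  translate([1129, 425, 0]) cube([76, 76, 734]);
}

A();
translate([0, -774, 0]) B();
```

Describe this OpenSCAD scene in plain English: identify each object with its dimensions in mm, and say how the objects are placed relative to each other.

A is a four-legged stool. The seat is a 294×276×24 mm slab whose top surface is at z = 386 mm; four round legs, each 36 mm in diameter, run from the floor (z = 0) to the underside of the seat, each leg's axis is inset half a diameter from the nearest pair of seat edges (so the leg's bounding box is flush with the corner).

B is a rectangular dining table. The top is 1238×534×39 mm with its upper surface at z = 773 mm. It stands on four 76×76 mm square legs, each inset 33 mm from the nearest pair of top edges, running from the floor to the underside of the top.

The table is on the floor beside the stool on its −y side.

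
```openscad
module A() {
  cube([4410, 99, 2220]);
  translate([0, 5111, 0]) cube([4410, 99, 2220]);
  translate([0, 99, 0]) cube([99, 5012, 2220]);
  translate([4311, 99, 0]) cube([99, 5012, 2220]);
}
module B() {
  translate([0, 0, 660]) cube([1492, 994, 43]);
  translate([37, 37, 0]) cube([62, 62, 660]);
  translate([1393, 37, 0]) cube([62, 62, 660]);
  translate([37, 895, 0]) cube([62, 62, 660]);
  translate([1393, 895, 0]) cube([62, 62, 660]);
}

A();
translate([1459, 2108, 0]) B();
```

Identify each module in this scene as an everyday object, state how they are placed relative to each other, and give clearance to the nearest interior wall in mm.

Clearances: x = 1360, y = 2009; minimum 1360 mm.

A is a house frame. B is a table. The table sits inside the house frame, centred. The clearance to the nearest interior wall is 1360 mm.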